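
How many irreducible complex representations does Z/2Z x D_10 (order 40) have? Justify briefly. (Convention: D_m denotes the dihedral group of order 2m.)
16

Argument: The number of irreducible complex representations of a finite group equals its number of conjugacy classes. For a direct product, #classes(G x H) = #classes(G) * #classes(H). Z/2Z has 2 classes (abelian), D_10 has 8 classes, so 2 * 8 = 16, so Z/2Z x D_10 (order 40) has exactly 16 irreducible complex representations.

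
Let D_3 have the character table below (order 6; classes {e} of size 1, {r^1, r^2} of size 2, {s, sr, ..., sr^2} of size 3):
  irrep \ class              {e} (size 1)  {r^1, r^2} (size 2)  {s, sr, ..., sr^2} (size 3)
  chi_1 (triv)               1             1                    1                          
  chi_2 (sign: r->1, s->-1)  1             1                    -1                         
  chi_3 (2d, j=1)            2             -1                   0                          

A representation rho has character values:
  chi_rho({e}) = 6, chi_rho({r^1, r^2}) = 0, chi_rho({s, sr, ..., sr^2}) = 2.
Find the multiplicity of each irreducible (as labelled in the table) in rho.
Multiplicities: chi_1: 2, chi_2: 0, chi_3: 2.

Reasoning: Use <chi_rho, chi> = (1/|G|) sum_C |C| * chi_rho(C) * conj(chi(C)) with |G| = 6 for each irreducible chi in the table:
  <chi_rho, chi_1> = (1/6)[1*(6)*conj(1) + 2*(0)*conj(1) + 3*(2)*conj(1)]
      = (1/6)[(6) + (0) + (6)] = 12/6 = 2
  <chi_rho, chi_2> = (1/6)[1*(6)*conj(1) + 2*(0)*conj(1) + 3*(2)*conj(-1)]
      = (1/6)[(6) + (0) + (-6)] = 0/6 = 0
  <chi_rho, chi_3> = (1/6)[1*(6)*conj(2) + 2*(0)*conj(-1) + 3*(2)*conj(0)]
      = (1/6)[(12) + (0) + (0)] = 12/6 = 2
Dimension check: dim(rho) = sum (mult * dim) = 2*1 + 0*1 + 2*2 = 6 = chi_rho(e) = 6.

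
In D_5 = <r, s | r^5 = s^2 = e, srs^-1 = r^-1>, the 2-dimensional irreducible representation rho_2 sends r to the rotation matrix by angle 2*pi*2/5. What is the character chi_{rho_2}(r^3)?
chi_{rho_2}(r^3) = 2*cos(2*pi*2*3/5) = -1/2 + sqrt(5)/2

Explanation: rho_2(r^3) is rotation by angle 2*pi*2*3/5, whose trace is 2*cos(2*pi*2*3/5) = -1/2 + sqrt(5)/2.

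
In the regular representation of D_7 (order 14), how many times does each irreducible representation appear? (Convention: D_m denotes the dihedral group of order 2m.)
Each irreducible V_i of dimension d_i appears with multiplicity d_i, i.e. rho_reg = (direct sum over all irreducibles V_i) d_i V_i. The irreducible dimensions for D_7 are 1, 1, 2, 2, 2: 2 irreducibles of dimension 1, each with multiplicity 1; 3 irreducibles of dimension 2, each with multiplicity 2. Total dimension 2*1*1 + 3*2*2 = 14 = |G|.

Explanation: General theorem: in the regular representation of a finite group G, each irreducible appears with multiplicity equal to its dimension. Check: dim(rho_reg) = sum d_i^2 = 1 + 1 + 4 + 4 + 4 = 14 = |G|.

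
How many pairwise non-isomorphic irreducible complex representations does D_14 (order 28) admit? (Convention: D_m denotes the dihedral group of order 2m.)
10

Explanation: The number of irreducible complex representations of a finite group equals its number of conjugacy classes. D_14 has 10 conjugacy classes (n/2 + 3 for n even), so D_14 (order 28) has exactly 10 irreducible complex representations.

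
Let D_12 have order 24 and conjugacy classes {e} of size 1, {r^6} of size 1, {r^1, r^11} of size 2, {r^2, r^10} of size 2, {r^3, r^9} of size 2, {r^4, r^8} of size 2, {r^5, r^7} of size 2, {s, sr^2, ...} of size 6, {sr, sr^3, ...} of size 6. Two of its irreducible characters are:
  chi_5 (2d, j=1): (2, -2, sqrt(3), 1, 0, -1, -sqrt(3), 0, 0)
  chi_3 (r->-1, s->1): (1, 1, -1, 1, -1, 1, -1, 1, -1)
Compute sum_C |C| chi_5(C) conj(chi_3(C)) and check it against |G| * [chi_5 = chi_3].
Sum = 0; so <chi_5, chi_3> = 0 (distinct irreducibles are orthogonal).

Compute term by term over conjugacy classes (|C| * chi_5(C) * conj(chi_3(C))):
  1*(2)*conj(1) + 1*(-2)*conj(1) + 2*(sqrt(3))*conj(-1) + 2*(1)*conj(1) + 2*(0)*conj(-1) + 2*(-1)*conj(1) + 2*(-sqrt(3))*conj(-1) + 6*(0)*conj(1) + 6*(0)*conj(-1)
  = (2) + (-2) + (-2*sqrt(3)) + (2) + (0) + (-2) + (2*sqrt(3)) + (0) + (0)
  = 0.
Dividing by |G| = 24 gives 0/24 = 0, matching the row-orthogonality relation <chi_5, chi_3> = [chi_5 = chi_3].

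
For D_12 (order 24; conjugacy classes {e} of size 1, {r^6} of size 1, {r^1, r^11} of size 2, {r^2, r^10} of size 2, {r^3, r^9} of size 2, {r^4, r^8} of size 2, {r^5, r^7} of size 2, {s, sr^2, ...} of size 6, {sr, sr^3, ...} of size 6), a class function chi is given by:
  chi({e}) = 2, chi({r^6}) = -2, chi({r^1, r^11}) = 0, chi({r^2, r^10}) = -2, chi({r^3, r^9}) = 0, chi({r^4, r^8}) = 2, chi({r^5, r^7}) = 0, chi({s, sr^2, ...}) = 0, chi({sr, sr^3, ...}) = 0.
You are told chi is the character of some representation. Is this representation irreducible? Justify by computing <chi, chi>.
Irreducible: <chi, chi> = 1.

Derivation: <chi, chi> = (1/|G|) sum_C |C| * |chi(C)|^2 = (1/24)[1*|2|^2 + 1*|-2|^2 + 2*|0|^2 + 2*|-2|^2 + 2*|0|^2 + 2*|2|^2 + 2*|0|^2 + 6*|0|^2 + 6*|0|^2]
  = (1/24)[(4) + (4) + (0) + (8) + (0) + (8) + (0) + (0) + (0)] = 24/24 = 1.
A character is irreducible iff <chi, chi> = 1, so this representation is irreducible.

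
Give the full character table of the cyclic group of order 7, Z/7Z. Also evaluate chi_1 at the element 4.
Character table of Z/7Z (irreps indexed chi_0,...,chi_6 with chi_k(m) = zeta_7^(k*m), zeta_7 = exp(2*pi*i/7)):
  irrep \ class  {0} (size 1)  {1} (size 1)    {2} (size 1)    {3} (size 1)    {4} (size 1)    {5} (size 1)    {6} (size 1)  
  chi_0          1             1               1               1               1               1               1             
  chi_1          1             exp(2*I*pi/7)   exp(4*I*pi/7)   exp(6*I*pi/7)   exp(-6*I*pi/7)  exp(-4*I*pi/7)  exp(-2*I*pi/7)
  chi_2          1             exp(4*I*pi/7)   exp(-6*I*pi/7)  exp(-2*I*pi/7)  exp(2*I*pi/7)   exp(6*I*pi/7)   exp(-4*I*pi/7)
  chi_3          1             exp(6*I*pi/7)   exp(-2*I*pi/7)  exp(4*I*pi/7)   exp(-4*I*pi/7)  exp(2*I*pi/7)   exp(-6*I*pi/7)
  chi_4          1             exp(-6*I*pi/7)  exp(2*I*pi/7)   exp(-4*I*pi/7)  exp(4*I*pi/7)   exp(-2*I*pi/7)  exp(6*I*pi/7) 
  chi_5          1             exp(-4*I*pi/7)  exp(6*I*pi/7)   exp(2*I*pi/7)   exp(-2*I*pi/7)  exp(-6*I*pi/7)  exp(4*I*pi/7) 
  chi_6          1             exp(-2*I*pi/7)  exp(-4*I*pi/7)  exp(-6*I*pi/7)  exp(6*I*pi/7)   exp(4*I*pi/7)   exp(2*I*pi/7) 

Spot check: chi_1(4) = zeta_7^(1*4) = zeta_7^4 = exp(-6*I*pi/7).

Derivation: Z/7Z is abelian, so all 7 irreducible complex representations are 1-dimensional. They are given by chi_k(m) = zeta_7^(k*m) for k = 0,...,6. Row orthogonality: sum_m chi_k(m) conj(chi_l(m)) = 7 * [k = l].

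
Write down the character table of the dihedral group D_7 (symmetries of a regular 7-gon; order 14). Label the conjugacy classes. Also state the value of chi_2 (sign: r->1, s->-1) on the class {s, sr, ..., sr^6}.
Conjugacy classes: {e} of size 1, {r^1, r^6} of size 2, {r^2, r^5} of size 2, {r^3, r^4} of size 2, {s, sr, ..., sr^6} of size 7.
Character table:
  irrep \ class              {e} (size 1)  {r^1, r^6} (size 2)  {r^2, r^5} (size 2)  {r^3, r^4} (size 2)  {s, sr, ..., sr^6} (size 7)
  chi_1 (triv)               1             1                    1                    1                    1                          
  chi_2 (sign: r->1, s->-1)  1             1                    1                    1                    -1                         
  chi_3 (2d, j=1)            2             2*cos(2*pi/7)        -2*cos(3*pi/7)       -2*cos(pi/7)         0                          
  chi_4 (2d, j=2)            2             -2*cos(3*pi/7)       -2*cos(pi/7)         2*cos(2*pi/7)        0                          
  chi_5 (2d, j=3)            2             -2*cos(pi/7)         2*cos(2*pi/7)        -2*cos(3*pi/7)       0                          

Spot check: chi_2 (sign: r->1, s->-1) on {s, sr, ..., sr^6} = -1.

Proof sketch: D_7 has order 2*7 = 14 with 5 conjugacy classes, hence 5 irreducibles. Sum of squared dims 1 + 1 + 4 + 4 + 4 = 14 = |G|. Linear characters come from the abelianisation; the 2-dimensional irreps have character r^k -> 2*cos(2*pi*j*k/7), reflections -> 0.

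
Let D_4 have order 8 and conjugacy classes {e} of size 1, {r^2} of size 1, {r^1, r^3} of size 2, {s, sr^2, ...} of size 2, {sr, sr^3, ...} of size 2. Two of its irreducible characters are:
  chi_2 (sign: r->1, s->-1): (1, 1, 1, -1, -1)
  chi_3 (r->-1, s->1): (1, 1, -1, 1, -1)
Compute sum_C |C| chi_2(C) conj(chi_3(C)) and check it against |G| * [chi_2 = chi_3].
Sum = 0; so <chi_2, chi_3> = 0 (distinct irreducibles are orthogonal).

Working: Compute term by term over conjugacy classes (|C| * chi_2(C) * conj(chi_3(C))):
  1*(1)*conj(1) + 1*(1)*conj(1) + 2*(1)*conj(-1) + 2*(-1)*conj(1) + 2*(-1)*conj(-1)
  = (1) + (1) + (-2) + (-2) + (2)
  = 0.
Dividing by |G| = 8 gives 0/8 = 0, matching the row-orthogonality relation <chi_2, chi_3> = [chi_2 = chi_3].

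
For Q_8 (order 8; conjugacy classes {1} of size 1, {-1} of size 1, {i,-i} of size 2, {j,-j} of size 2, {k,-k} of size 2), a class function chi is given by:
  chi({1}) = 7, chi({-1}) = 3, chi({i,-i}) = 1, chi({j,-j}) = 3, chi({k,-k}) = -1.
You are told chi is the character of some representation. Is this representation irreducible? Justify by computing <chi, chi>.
Not irreducible (reducible): <chi, chi> = 10 > 1.

Derivation: <chi, chi> = (1/|G|) sum_C |C| * |chi(C)|^2 = (1/8)[1*|7|^2 + 1*|3|^2 + 2*|1|^2 + 2*|3|^2 + 2*|-1|^2]
  = (1/8)[(49) + (9) + (2) + (18) + (2)] = 80/8 = 10.
A character is irreducible iff <chi, chi> = 1, so this representation is reducible.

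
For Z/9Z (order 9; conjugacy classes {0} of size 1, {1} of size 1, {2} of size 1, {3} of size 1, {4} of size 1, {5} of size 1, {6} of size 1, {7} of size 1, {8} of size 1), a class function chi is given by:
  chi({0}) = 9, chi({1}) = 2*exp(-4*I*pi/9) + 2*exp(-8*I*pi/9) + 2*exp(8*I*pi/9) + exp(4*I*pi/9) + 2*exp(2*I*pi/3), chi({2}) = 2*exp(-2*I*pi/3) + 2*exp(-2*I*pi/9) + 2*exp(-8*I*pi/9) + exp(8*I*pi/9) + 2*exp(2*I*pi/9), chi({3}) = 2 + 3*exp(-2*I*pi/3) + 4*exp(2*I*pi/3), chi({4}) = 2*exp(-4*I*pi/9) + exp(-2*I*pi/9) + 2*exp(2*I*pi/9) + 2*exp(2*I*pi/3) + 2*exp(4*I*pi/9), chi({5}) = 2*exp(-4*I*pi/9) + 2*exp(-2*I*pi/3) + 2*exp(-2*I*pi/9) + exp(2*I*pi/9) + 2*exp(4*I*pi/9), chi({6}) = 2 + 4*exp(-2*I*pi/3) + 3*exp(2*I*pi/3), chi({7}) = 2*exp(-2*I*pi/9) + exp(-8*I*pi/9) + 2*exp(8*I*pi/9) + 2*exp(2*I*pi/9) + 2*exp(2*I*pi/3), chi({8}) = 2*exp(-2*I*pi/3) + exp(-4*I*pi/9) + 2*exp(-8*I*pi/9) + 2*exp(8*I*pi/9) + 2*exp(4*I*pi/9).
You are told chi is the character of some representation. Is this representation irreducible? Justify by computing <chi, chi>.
Not irreducible (reducible): <chi, chi> = 17 > 1.

Argument: <chi, chi> = (1/|G|) sum_C |C| * |chi(C)|^2 = (1/9)[1*|9|^2 + 1*|2*exp(-4*I*pi/9) + 2*exp(-8*I*pi/9) + 2*exp(8*I*pi/9) + exp(4*I*pi/9) + 2*exp(2*I*pi/3)|^2 + 1*|2*exp(-2*I*pi/3) + 2*exp(-2*I*pi/9) + 2*exp(-8*I*pi/9) + exp(8*I*pi/9) + 2*exp(2*I*pi/9)|^2 + 1*|2 + 3*exp(-2*I*pi/3) + 4*exp(2*I*pi/3)|^2 + 1*|2*exp(-4*I*pi/9) + exp(-2*I*pi/9) + 2*exp(2*I*pi/9) + 2*exp(2*I*pi/3) + 2*exp(4*I*pi/9)|^2 + 1*|2*exp(-4*I*pi/9) + 2*exp(-2*I*pi/3) + 2*exp(-2*I*pi/9) + exp(2*I*pi/9) + 2*exp(4*I*pi/9)|^2 + 1*|2 + 4*exp(-2*I*pi/3) + 3*exp(2*I*pi/3)|^2 + 1*|2*exp(-2*I*pi/9) + exp(-8*I*pi/9) + 2*exp(8*I*pi/9) + 2*exp(2*I*pi/9) + 2*exp(2*I*pi/3)|^2 + 1*|2*exp(-2*I*pi/3) + exp(-4*I*pi/9) + 2*exp(-8*I*pi/9) + 2*exp(8*I*pi/9) + 2*exp(4*I*pi/9)|^2]
  = (1/9)[(81) + (17 + 10*exp(-4*I*pi/9) + 10*exp(-2*I*pi/9) + 6*exp(-2*I*pi/3) + 6*exp(-8*I*pi/9) + 6*exp(8*I*pi/9) + 6*exp(2*I*pi/3) + 10*exp(2*I*pi/9) + 10*exp(4*I*pi/9)) + (17 + 10*exp(-4*I*pi/9) + 6*exp(-2*I*pi/3) + 6*exp(-2*I*pi/9) + 10*exp(-8*I*pi/9) + 10*exp(8*I*pi/9) + 6*exp(2*I*pi/9) + 6*exp(2*I*pi/3) + 10*exp(4*I*pi/9)) + (3) + (17 + 10*exp(-2*I*pi/9) + 6*exp(-4*I*pi/9) + 6*exp(-2*I*pi/3) + 10*exp(-8*I*pi/9) + 10*exp(8*I*pi/9) + 6*exp(2*I*pi/3) + 6*exp(4*I*pi/9) + 10*exp(2*I*pi/9)) + (17 + 10*exp(-2*I*pi/9) + 6*exp(-4*I*pi/9) + 6*exp(-2*I*pi/3) + 10*exp(-8*I*pi/9) + 10*exp(8*I*pi/9) + 6*exp(2*I*pi/3) + 6*exp(4*I*pi/9) + 10*exp(2*I*pi/9)) + (3) + (17 + 10*exp(-4*I*pi/9) + 6*exp(-2*I*pi/3) + 6*exp(-2*I*pi/9) + 10*exp(-8*I*pi/9) + 10*exp(8*I*pi/9) + 6*exp(2*I*pi/9) + 6*exp(2*I*pi/3) + 10*exp(4*I*pi/9)) + (17 + 10*exp(-4*I*pi/9) + 10*exp(-2*I*pi/9) + 6*exp(-2*I*pi/3) + 6*exp(-8*I*pi/9) + 6*exp(8*I*pi/9) + 6*exp(2*I*pi/3) + 10*exp(2*I*pi/9) + 10*exp(4*I*pi/9))] = 153/9 = 17.
(Exp terms are combined using exp(i*s)*conj(exp(i*t)) = exp(i*(s-t)), and sums of them are collapsed using the identity that for every m > 1 the m distinct m-th roots of unity sum to 0, e.g. 1 + exp(2*I*pi/3) + exp(-2*I*pi/3) = 0.)
A character is irreducible iff <chi, chi> = 1, so this representation is reducible.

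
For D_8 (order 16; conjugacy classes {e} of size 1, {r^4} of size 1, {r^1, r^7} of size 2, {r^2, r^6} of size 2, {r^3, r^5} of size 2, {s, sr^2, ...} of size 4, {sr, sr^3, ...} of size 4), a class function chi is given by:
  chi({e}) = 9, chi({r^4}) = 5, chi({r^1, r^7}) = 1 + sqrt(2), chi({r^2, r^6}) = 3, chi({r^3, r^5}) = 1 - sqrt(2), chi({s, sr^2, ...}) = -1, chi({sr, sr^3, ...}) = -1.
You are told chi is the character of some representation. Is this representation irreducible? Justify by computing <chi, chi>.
Not irreducible (reducible): <chi, chi> = 9 > 1.

Solution. <chi, chi> = (1/|G|) sum_C |C| * |chi(C)|^2 = (1/16)[1*|9|^2 + 1*|5|^2 + 2*|1 + sqrt(2)|^2 + 2*|3|^2 + 2*|1 - sqrt(2)|^2 + 4*|-1|^2 + 4*|-1|^2]
  = (1/16)[(81) + (25) + (4*sqrt(2) + 6) + (18) + (6 - 4*sqrt(2)) + (4) + (4)] = 144/16 = 9.
A character is irreducible iff <chi, chi> = 1, so this representation is reducible.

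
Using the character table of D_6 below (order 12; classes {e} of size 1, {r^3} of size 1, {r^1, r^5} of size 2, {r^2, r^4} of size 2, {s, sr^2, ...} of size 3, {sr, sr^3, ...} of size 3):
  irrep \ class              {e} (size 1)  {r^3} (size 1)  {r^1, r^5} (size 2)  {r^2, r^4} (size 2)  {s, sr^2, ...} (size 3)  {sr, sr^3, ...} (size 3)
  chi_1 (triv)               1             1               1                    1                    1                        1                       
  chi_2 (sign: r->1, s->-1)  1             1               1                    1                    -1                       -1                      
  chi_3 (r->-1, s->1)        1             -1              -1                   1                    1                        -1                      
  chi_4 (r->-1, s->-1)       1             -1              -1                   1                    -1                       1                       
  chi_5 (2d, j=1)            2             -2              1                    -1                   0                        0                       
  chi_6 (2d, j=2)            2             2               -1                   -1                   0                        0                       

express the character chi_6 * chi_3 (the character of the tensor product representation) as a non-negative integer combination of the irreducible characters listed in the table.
chi_6 tensor chi_3 = chi_5 (all other irreducibles have multiplicity 0).

The character of a tensor product is the pointwise product (chi_6 * chi_3)(C) = chi_6(C) * chi_3(C):
  {e}: (2)*(1), {r^3}: (2)*(-1), {r^1, r^5}: (-1)*(-1), {r^2, r^4}: (-1)*(1), {s, sr^2, ...}: (0)*(1), {sr, sr^3, ...}: (0)*(-1)
so (chi_6 * chi_3) takes values
  {e} -> 2, {r^3} -> -2, {r^1, r^5} -> 1, {r^2, r^4} -> -1, {s, sr^2, ...} -> 0, {sr, sr^3, ...} -> 0.
Now take the inner product of this character with each irreducible chi from the table, <chi_6*chi_3, chi> = (1/12) sum_C |C| (chi_6*chi_3)(C) conj(chi(C)):
  <chi_6*chi_3, chi_1> = (1/12)[1*(2)*conj(1) + 1*(-2)*conj(1) + 2*(1)*conj(1) + 2*(-1)*conj(1) + 3*(0)*conj(1) + 3*(0)*conj(1)]
      = (1/12)[(2) + (-2) + (2) + (-2) + (0) + (0)] = 0/12 = 0
  <chi_6*chi_3, chi_2> = (1/12)[1*(2)*conj(1) + 1*(-2)*conj(1) + 2*(1)*conj(1) + 2*(-1)*conj(1) + 3*(0)*conj(-1) + 3*(0)*conj(-1)]
      = (1/12)[(2) + (-2) + (2) + (-2) + (0) + (0)] = 0/12 = 0
  <chi_6*chi_3, chi_3> = (1/12)[1*(2)*conj(1) + 1*(-2)*conj(-1) + 2*(1)*conj(-1) + 2*(-1)*conj(1) + 3*(0)*conj(1) + 3*(0)*conj(-1)]
      = (1/12)[(2) + (2) + (-2) + (-2) + (0) + (0)] = 0/12 = 0
  <chi_6*chi_3, chi_4> = (1/12)[1*(2)*conj(1) + 1*(-2)*conj(-1) + 2*(1)*conj(-1) + 2*(-1)*conj(1) + 3*(0)*conj(-1) + 3*(0)*conj(1)]
      = (1/12)[(2) + (2) + (-2) + (-2) + (0) + (0)] = 0/12 = 0
  <chi_6*chi_3, chi_5> = (1/12)[1*(2)*conj(2) + 1*(-2)*conj(-2) + 2*(1)*conj(1) + 2*(-1)*conj(-1) + 3*(0)*conj(0) + 3*(0)*conj(0)]
      = (1/12)[(4) + (4) + (2) + (2) + (0) + (0)] = 12/12 = 1
  <chi_6*chi_3, chi_6> = (1/12)[1*(2)*conj(2) + 1*(-2)*conj(2) + 2*(1)*conj(-1) + 2*(-1)*conj(-1) + 3*(0)*conj(0) + 3*(0)*conj(0)]
      = (1/12)[(4) + (-4) + (-2) + (2) + (0) + (0)] = 0/12 = 0
Hence the multiplicities are chi_5: 1. Dimension check: dim(chi_6)*dim(chi_3) = 2*1 = 2 and sum (mult * dim) = 1*2 = 2.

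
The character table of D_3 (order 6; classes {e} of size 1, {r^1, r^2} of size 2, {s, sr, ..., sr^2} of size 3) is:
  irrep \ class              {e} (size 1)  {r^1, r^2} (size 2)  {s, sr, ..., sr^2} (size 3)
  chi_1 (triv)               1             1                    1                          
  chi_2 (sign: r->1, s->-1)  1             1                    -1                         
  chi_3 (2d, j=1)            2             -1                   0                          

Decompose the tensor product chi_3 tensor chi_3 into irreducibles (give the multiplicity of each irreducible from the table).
chi_3 tensor chi_3 = chi_1 + chi_2 + chi_3 (all other irreducibles have multiplicity 0).

Working: The character of a tensor product is the pointwise product (chi_3 * chi_3)(C) = chi_3(C) * chi_3(C):
  {e}: (2)*(2), {r^1, r^2}: (-1)*(-1), {s, sr, ..., sr^2}: (0)*(0)
so (chi_3 * chi_3) takes values
  {e} -> 4, {r^1, r^2} -> 1, {s, sr, ..., sr^2} -> 0.
Now take the inner product of this character with each irreducible chi from the table, <chi_3*chi_3, chi> = (1/6) sum_C |C| (chi_3*chi_3)(C) conj(chi(C)):
  <chi_3*chi_3, chi_1> = (1/6)[1*(4)*conj(1) + 2*(1)*conj(1) + 3*(0)*conj(1)]
      = (1/6)[(4) + (2) + (0)] = 6/6 = 1
  <chi_3*chi_3, chi_2> = (1/6)[1*(4)*conj(1) + 2*(1)*conj(1) + 3*(0)*conj(-1)]
      = (1/6)[(4) + (2) + (0)] = 6/6 = 1
  <chi_3*chi_3, chi_3> = (1/6)[1*(4)*conj(2) + 2*(1)*conj(-1) + 3*(0)*conj(0)]
      = (1/6)[(8) + (-2) + (0)] = 6/6 = 1
Hence the multiplicities are chi_1: 1, chi_2: 1, chi_3: 1. Dimension check: dim(chi_3)*dim(chi_3) = 2*2 = 4 and sum (mult * dim) = 1*1 + 1*1 + 1*2 = 4.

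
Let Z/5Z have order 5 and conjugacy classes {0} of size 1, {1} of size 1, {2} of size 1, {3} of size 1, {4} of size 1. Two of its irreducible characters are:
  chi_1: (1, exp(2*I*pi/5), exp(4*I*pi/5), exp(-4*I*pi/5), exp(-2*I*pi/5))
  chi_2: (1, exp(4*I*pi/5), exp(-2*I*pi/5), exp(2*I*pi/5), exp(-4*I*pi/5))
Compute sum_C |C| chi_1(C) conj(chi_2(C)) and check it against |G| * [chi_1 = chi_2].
Sum = 0; so <chi_1, chi_2> = 0 (distinct irreducibles are orthogonal).

Derivation: Compute term by term over conjugacy classes (|C| * chi_1(C) * conj(chi_2(C))):
  1*(1)*conj(1) + 1*(exp(2*I*pi/5))*conj(exp(4*I*pi/5)) + 1*(exp(4*I*pi/5))*conj(exp(-2*I*pi/5)) + 1*(exp(-4*I*pi/5))*conj(exp(2*I*pi/5)) + 1*(exp(-2*I*pi/5))*conj(exp(-4*I*pi/5))
  = (1) + (exp(-2*I*pi/5)) + (exp(-4*I*pi/5)) + (exp(4*I*pi/5)) + (exp(2*I*pi/5))
  = 0.
(Exp terms are combined using exp(i*s)*conj(exp(i*t)) = exp(i*(s-t)), and sums of them are collapsed using the identity that for every m > 1 the m distinct m-th roots of unity sum to 0, e.g. 1 + exp(2*I*pi/3) + exp(-2*I*pi/3) = 0.)
Dividing by |G| = 5 gives 0/5 = 0, matching the row-orthogonality relation <chi_1, chi_2> = [chi_1 = chi_2].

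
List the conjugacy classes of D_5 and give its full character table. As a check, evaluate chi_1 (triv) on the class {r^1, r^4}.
Conjugacy classes: {e} of size 1, {r^1, r^4} of size 2, {r^2, r^3} of size 2, {s, sr, ..., sr^4} of size 5.
Character table:
  irrep \ class              {e} (size 1)  {r^1, r^4} (size 2)  {r^2, r^3} (size 2)  {s, sr, ..., sr^4} (size 5)
  chi_1 (triv)               1             1                    1                    1                          
  chi_2 (sign: r->1, s->-1)  1             1                    1                    -1                         
  chi_3 (2d, j=1)            2             -1/2 + sqrt(5)/2     -sqrt(5)/2 - 1/2     0                          
  chi_4 (2d, j=2)            2             -sqrt(5)/2 - 1/2     -1/2 + sqrt(5)/2     0                          

Spot check: chi_1 (triv) on {r^1, r^4} = 1.

Working: D_5 has order 2*5 = 10 with 4 conjugacy classes, hence 4 irreducibles. Sum of squared dims 1 + 1 + 4 + 4 = 10 = |G|. Linear characters come from the abelianisation; the 2-dimensional irreps have character r^k -> 2*cos(2*pi*j*k/5), reflections -> 0.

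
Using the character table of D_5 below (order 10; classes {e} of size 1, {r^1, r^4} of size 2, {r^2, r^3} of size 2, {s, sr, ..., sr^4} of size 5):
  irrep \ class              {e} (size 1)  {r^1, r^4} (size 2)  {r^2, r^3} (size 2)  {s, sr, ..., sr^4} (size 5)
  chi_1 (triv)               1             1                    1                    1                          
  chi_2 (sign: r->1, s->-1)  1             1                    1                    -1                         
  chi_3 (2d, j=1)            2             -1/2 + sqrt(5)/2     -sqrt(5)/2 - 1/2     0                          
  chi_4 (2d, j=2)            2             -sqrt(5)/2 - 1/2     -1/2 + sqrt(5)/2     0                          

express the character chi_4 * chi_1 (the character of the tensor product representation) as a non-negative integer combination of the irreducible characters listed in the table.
chi_4 tensor chi_1 = chi_4 (all other irreducibles have multiplicity 0).

The character of a tensor product is the pointwise product (chi_4 * chi_1)(C) = chi_4(C) * chi_1(C):
  {e}: (2)*(1), {r^1, r^4}: (-sqrt(5)/2 - 1/2)*(1), {r^2, r^3}: (-1/2 + sqrt(5)/2)*(1), {s, sr, ..., sr^4}: (0)*(1)
so (chi_4 * chi_1) takes values
  {e} -> 2, {r^1, r^4} -> -sqrt(5)/2 - 1/2, {r^2, r^3} -> -1/2 + sqrt(5)/2, {s, sr, ..., sr^4} -> 0.
Now take the inner product of this character with each irreducible chi from the table, <chi_4*chi_1, chi> = (1/10) sum_C |C| (chi_4*chi_1)(C) conj(chi(C)):
  <chi_4*chi_1, chi_1> = (1/10)[1*(2)*conj(1) + 2*(-sqrt(5)/2 - 1/2)*conj(1) + 2*(-1/2 + sqrt(5)/2)*conj(1) + 5*(0)*conj(1)]
      = (1/10)[(2) + (-sqrt(5) - 1) + (-1 + sqrt(5)) + (0)] = 0/10 = 0
  <chi_4*chi_1, chi_2> = (1/10)[1*(2)*conj(1) + 2*(-sqrt(5)/2 - 1/2)*conj(1) + 2*(-1/2 + sqrt(5)/2)*conj(1) + 5*(0)*conj(-1)]
      = (1/10)[(2) + (-sqrt(5) - 1) + (-1 + sqrt(5)) + (0)] = 0/10 = 0
  <chi_4*chi_1, chi_3> = (1/10)[1*(2)*conj(2) + 2*(-sqrt(5)/2 - 1/2)*conj(-1/2 + sqrt(5)/2) + 2*(-1/2 + sqrt(5)/2)*conj(-sqrt(5)/2 - 1/2) + 5*(0)*conj(0)]
      = (1/10)[(4) + (-2) + (-2) + (0)] = 0/10 = 0
  <chi_4*chi_1, chi_4> = (1/10)[1*(2)*conj(2) + 2*(-sqrt(5)/2 - 1/2)*conj(-sqrt(5)/2 - 1/2) + 2*(-1/2 + sqrt(5)/2)*conj(-1/2 + sqrt(5)/2) + 5*(0)*conj(0)]
      = (1/10)[(4) + (sqrt(5) + 3) + (3 - sqrt(5)) + (0)] = 10/10 = 1
Hence the multiplicities are chi_4: 1. Dimension check: dim(chi_4)*dim(chi_1) = 2*1 = 2 and sum (mult * dim) = 1*2 = 2.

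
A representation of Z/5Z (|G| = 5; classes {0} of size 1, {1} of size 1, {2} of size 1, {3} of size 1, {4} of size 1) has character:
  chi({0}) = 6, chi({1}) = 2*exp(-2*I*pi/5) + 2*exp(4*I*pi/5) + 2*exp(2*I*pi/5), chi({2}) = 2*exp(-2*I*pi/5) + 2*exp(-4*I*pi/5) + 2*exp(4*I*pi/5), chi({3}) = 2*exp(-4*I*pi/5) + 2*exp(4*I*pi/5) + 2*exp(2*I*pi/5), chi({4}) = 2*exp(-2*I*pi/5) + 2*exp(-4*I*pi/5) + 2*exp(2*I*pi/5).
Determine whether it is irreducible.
Not irreducible (reducible): <chi, chi> = 12 > 1.

Argument: <chi, chi> = (1/|G|) sum_C |C| * |chi(C)|^2 = (1/5)[1*|6|^2 + 1*|2*exp(-2*I*pi/5) + 2*exp(4*I*pi/5) + 2*exp(2*I*pi/5)|^2 + 1*|2*exp(-2*I*pi/5) + 2*exp(-4*I*pi/5) + 2*exp(4*I*pi/5)|^2 + 1*|2*exp(-4*I*pi/5) + 2*exp(4*I*pi/5) + 2*exp(2*I*pi/5)|^2 + 1*|2*exp(-2*I*pi/5) + 2*exp(-4*I*pi/5) + 2*exp(2*I*pi/5)|^2]
  = (1/5)[(36) + (12 + 8*exp(-4*I*pi/5) + 4*exp(-2*I*pi/5) + 4*exp(2*I*pi/5) + 8*exp(4*I*pi/5)) + (12 + 8*exp(-2*I*pi/5) + 4*exp(-4*I*pi/5) + 4*exp(4*I*pi/5) + 8*exp(2*I*pi/5)) + (12 + 8*exp(-2*I*pi/5) + 4*exp(-4*I*pi/5) + 4*exp(4*I*pi/5) + 8*exp(2*I*pi/5)) + (12 + 8*exp(-4*I*pi/5) + 4*exp(-2*I*pi/5) + 4*exp(2*I*pi/5) + 8*exp(4*I*pi/5))] = 60/5 = 12.
(Exp terms are combined using exp(i*s)*conj(exp(i*t)) = exp(i*(s-t)), and sums of them are collapsed using the identity that for every m > 1 the m distinct m-th roots of unity sum to 0, e.g. 1 + exp(2*I*pi/3) + exp(-2*I*pi/3) = 0.)
A character is irreducible iff <chi, chi> = 1, so this representation is reducible.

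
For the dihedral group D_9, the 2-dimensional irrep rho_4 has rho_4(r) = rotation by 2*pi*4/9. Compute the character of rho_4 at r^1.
chi_{rho_4}(r^1) = 2*cos(2*pi*4*1/9) = -2*cos(pi/9)

Why: rho_4(r^1) is rotation by angle 2*pi*4*1/9, whose trace is 2*cos(2*pi*4*1/9) = -2*cos(pi/9).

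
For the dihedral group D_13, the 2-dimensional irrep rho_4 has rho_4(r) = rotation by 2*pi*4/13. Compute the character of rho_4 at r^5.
chi_{rho_4}(r^5) = 2*cos(2*pi*4*5/13) = -2*cos(pi/13)

Why: rho_4(r^5) is rotation by angle 2*pi*4*5/13, whose trace is 2*cos(2*pi*4*5/13) = -2*cos(pi/13).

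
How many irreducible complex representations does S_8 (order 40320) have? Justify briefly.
22

Explanation: The number of irreducible complex representations of a finite group equals its number of conjugacy classes. Conjugacy classes in S_8 correspond to cycle types, i.e. partitions of 8; there are p(8) = 22 of them, so S_8 (order 40320) has exactly 22 irreducible complex representations.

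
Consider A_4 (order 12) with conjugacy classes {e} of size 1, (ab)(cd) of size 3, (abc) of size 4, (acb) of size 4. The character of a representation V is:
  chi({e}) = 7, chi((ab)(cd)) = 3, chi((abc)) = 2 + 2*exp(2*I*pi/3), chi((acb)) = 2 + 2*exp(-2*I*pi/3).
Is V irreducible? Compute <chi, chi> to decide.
Not irreducible (reducible): <chi, chi> = 9 > 1.

Reasoning: <chi, chi> = (1/|G|) sum_C |C| * |chi(C)|^2 = (1/12)[1*|7|^2 + 3*|3|^2 + 4*|2 + 2*exp(2*I*pi/3)|^2 + 4*|2 + 2*exp(-2*I*pi/3)|^2]
  = (1/12)[(49) + (27) + (16) + (16)] = 108/12 = 9.
(Exp terms are combined using exp(i*s)*conj(exp(i*t)) = exp(i*(s-t)), and sums of them are collapsed using the identity that for every m > 1 the m distinct m-th roots of unity sum to 0, e.g. 1 + exp(2*I*pi/3) + exp(-2*I*pi/3) = 0.)
A character is irreducible iff <chi, chi> = 1, so this representation is reducible.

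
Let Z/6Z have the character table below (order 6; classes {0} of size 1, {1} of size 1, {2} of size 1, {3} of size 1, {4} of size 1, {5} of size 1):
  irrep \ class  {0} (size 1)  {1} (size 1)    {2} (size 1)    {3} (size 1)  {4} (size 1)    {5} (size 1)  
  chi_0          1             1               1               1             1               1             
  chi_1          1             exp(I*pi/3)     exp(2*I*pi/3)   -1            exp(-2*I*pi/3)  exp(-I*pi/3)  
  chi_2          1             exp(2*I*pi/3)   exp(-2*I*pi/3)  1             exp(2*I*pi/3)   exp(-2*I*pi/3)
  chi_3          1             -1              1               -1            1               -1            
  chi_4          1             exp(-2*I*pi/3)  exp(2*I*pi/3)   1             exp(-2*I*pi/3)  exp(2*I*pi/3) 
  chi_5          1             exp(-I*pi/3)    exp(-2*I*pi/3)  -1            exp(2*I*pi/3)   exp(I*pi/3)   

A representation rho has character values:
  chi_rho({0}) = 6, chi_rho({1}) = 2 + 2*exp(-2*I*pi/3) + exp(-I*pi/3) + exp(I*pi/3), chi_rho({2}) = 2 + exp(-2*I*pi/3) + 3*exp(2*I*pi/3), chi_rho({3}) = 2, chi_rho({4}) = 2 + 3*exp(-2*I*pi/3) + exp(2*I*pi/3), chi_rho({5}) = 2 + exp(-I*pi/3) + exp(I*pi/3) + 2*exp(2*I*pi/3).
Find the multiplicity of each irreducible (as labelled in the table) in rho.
Multiplicities: chi_0: 2, chi_1: 1, chi_2: 0, chi_3: 0, chi_4: 2, chi_5: 1.

Explanation: Use <chi_rho, chi> = (1/|G|) sum_C |C| * chi_rho(C) * conj(chi(C)) with |G| = 6 for each irreducible chi in the table:
  <chi_rho, chi_0> = (1/6)[1*(6)*conj(1) + 1*(2 + 2*exp(-2*I*pi/3) + exp(-I*pi/3) + exp(I*pi/3))*conj(1) + 1*(2 + exp(-2*I*pi/3) + 3*exp(2*I*pi/3))*conj(1) + 1*(2)*conj(1) + 1*(2 + 3*exp(-2*I*pi/3) + exp(2*I*pi/3))*conj(1) + 1*(2 + exp(-I*pi/3) + exp(I*pi/3) + 2*exp(2*I*pi/3))*conj(1)]
      = (1/6)[(6) + (2 + 2*exp(-2*I*pi/3) + exp(-I*pi/3) + exp(I*pi/3)) + (2 + exp(-2*I*pi/3) + 3*exp(2*I*pi/3)) + (2) + (2 + 3*exp(-2*I*pi/3) + exp(2*I*pi/3)) + (2 + exp(-I*pi/3) + exp(I*pi/3) + 2*exp(2*I*pi/3))] = 12/6 = 2
  <chi_rho, chi_1> = (1/6)[1*(6)*conj(1) + 1*(2 + 2*exp(-2*I*pi/3) + exp(-I*pi/3) + exp(I*pi/3))*conj(exp(I*pi/3)) + 1*(2 + exp(-2*I*pi/3) + 3*exp(2*I*pi/3))*conj(exp(2*I*pi/3)) + 1*(2)*conj(-1) + 1*(2 + 3*exp(-2*I*pi/3) + exp(2*I*pi/3))*conj(exp(-2*I*pi/3)) + 1*(2 + exp(-I*pi/3) + exp(I*pi/3) + 2*exp(2*I*pi/3))*conj(exp(-I*pi/3))]
      = (1/6)[(6) + (-1 + 2*exp(-I*pi/3) + exp(-2*I*pi/3)) + (3 + 2*exp(-2*I*pi/3) + exp(2*I*pi/3)) + (-2) + (3 + exp(-2*I*pi/3) + 2*exp(2*I*pi/3)) + (-1 + exp(2*I*pi/3) + 2*exp(I*pi/3))] = 6/6 = 1
  <chi_rho, chi_2> = (1/6)[1*(6)*conj(1) + 1*(2 + 2*exp(-2*I*pi/3) + exp(-I*pi/3) + exp(I*pi/3))*conj(exp(2*I*pi/3)) + 1*(2 + exp(-2*I*pi/3) + 3*exp(2*I*pi/3))*conj(exp(-2*I*pi/3)) + 1*(2)*conj(1) + 1*(2 + 3*exp(-2*I*pi/3) + exp(2*I*pi/3))*conj(exp(2*I*pi/3)) + 1*(2 + exp(-I*pi/3) + exp(I*pi/3) + 2*exp(2*I*pi/3))*conj(exp(-2*I*pi/3))]
      = (1/6)[(6) + (-1 + 2*exp(-2*I*pi/3) + exp(-I*pi/3) + 2*exp(2*I*pi/3)) + (1 + 3*exp(-2*I*pi/3) + 2*exp(2*I*pi/3)) + (2) + (1 + 2*exp(-2*I*pi/3) + 3*exp(2*I*pi/3)) + (-1 + 2*exp(-2*I*pi/3) + exp(I*pi/3) + 2*exp(2*I*pi/3))] = 0/6 = 0
  <chi_rho, chi_3> = (1/6)[1*(6)*conj(1) + 1*(2 + 2*exp(-2*I*pi/3) + exp(-I*pi/3) + exp(I*pi/3))*conj(-1) + 1*(2 + exp(-2*I*pi/3) + 3*exp(2*I*pi/3))*conj(1) + 1*(2)*conj(-1) + 1*(2 + 3*exp(-2*I*pi/3) + exp(2*I*pi/3))*conj(1) + 1*(2 + exp(-I*pi/3) + exp(I*pi/3) + 2*exp(2*I*pi/3))*conj(-1)]
      = (1/6)[(6) + (-2 - exp(I*pi/3) - exp(-I*pi/3) - 2*exp(-2*I*pi/3)) + (2 + exp(-2*I*pi/3) + 3*exp(2*I*pi/3)) + (-2) + (2 + 3*exp(-2*I*pi/3) + exp(2*I*pi/3)) + (-2 - 2*exp(2*I*pi/3) - exp(I*pi/3) - exp(-I*pi/3))] = 0/6 = 0
  <chi_rho, chi_4> = (1/6)[1*(6)*conj(1) + 1*(2 + 2*exp(-2*I*pi/3) + exp(-I*pi/3) + exp(I*pi/3))*conj(exp(-2*I*pi/3)) + 1*(2 + exp(-2*I*pi/3) + 3*exp(2*I*pi/3))*conj(exp(2*I*pi/3)) + 1*(2)*conj(1) + 1*(2 + 3*exp(-2*I*pi/3) + exp(2*I*pi/3))*conj(exp(-2*I*pi/3)) + 1*(2 + exp(-I*pi/3) + exp(I*pi/3) + 2*exp(2*I*pi/3))*conj(exp(2*I*pi/3))]
      = (1/6)[(6) + (1 + exp(I*pi/3) + 2*exp(2*I*pi/3)) + (3 + 2*exp(-2*I*pi/3) + exp(2*I*pi/3)) + (2) + (3 + exp(-2*I*pi/3) + 2*exp(2*I*pi/3)) + (1 + 2*exp(-2*I*pi/3) + exp(-I*pi/3))] = 12/6 = 2
  <chi_rho, chi_5> = (1/6)[1*(6)*conj(1) + 1*(2 + 2*exp(-2*I*pi/3) + exp(-I*pi/3) + exp(I*pi/3))*conj(exp(-I*pi/3)) + 1*(2 + exp(-2*I*pi/3) + 3*exp(2*I*pi/3))*conj(exp(-2*I*pi/3)) + 1*(2)*conj(-1) + 1*(2 + 3*exp(-2*I*pi/3) + exp(2*I*pi/3))*conj(exp(2*I*pi/3)) + 1*(2 + exp(-I*pi/3) + exp(I*pi/3) + 2*exp(2*I*pi/3))*conj(exp(I*pi/3))]
      = (1/6)[(6) + (1 + 2*exp(-I*pi/3) + exp(2*I*pi/3) + 2*exp(I*pi/3)) + (1 + 3*exp(-2*I*pi/3) + 2*exp(2*I*pi/3)) + (-2) + (1 + 2*exp(-2*I*pi/3) + 3*exp(2*I*pi/3)) + (1 + 2*exp(-I*pi/3) + exp(-2*I*pi/3) + 2*exp(I*pi/3))] = 6/6 = 1
(Exp terms are combined using exp(i*s)*conj(exp(i*t)) = exp(i*(s-t)), and sums of them are collapsed using the identity that for every m > 1 the m distinct m-th roots of unity sum to 0, e.g. 1 + exp(2*I*pi/3) + exp(-2*I*pi/3) = 0.)
Dimension check: dim(rho) = sum (mult * dim) = 2*1 + 1*1 + 0*1 + 0*1 + 2*1 + 1*1 = 6 = chi_rho(e) = 6.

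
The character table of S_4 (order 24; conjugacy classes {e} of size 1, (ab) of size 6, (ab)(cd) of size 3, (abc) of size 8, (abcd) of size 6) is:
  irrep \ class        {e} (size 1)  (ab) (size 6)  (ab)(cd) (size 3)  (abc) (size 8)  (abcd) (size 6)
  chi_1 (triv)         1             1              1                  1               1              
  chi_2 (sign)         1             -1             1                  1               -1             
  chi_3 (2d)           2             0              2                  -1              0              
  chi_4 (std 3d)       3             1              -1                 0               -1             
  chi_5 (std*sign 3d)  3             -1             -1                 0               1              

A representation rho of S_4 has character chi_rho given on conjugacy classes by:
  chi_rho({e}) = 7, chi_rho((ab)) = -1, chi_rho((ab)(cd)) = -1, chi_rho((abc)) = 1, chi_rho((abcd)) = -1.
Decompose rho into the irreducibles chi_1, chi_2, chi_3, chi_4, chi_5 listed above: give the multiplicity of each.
Multiplicities: chi_1: 0, chi_2: 1, chi_3: 0, chi_4: 1, chi_5: 1.

Solution. Use <chi_rho, chi> = (1/|G|) sum_C |C| * chi_rho(C) * conj(chi(C)) with |G| = 24 for each irreducible chi in the table:
  <chi_rho, chi_1> = (1/24)[1*(7)*conj(1) + 6*(-1)*conj(1) + 3*(-1)*conj(1) + 8*(1)*conj(1) + 6*(-1)*conj(1)]
      = (1/24)[(7) + (-6) + (-3) + (8) + (-6)] = 0/24 = 0
  <chi_rho, chi_2> = (1/24)[1*(7)*conj(1) + 6*(-1)*conj(-1) + 3*(-1)*conj(1) + 8*(1)*conj(1) + 6*(-1)*conj(-1)]
      = (1/24)[(7) + (6) + (-3) + (8) + (6)] = 24/24 = 1
  <chi_rho, chi_3> = (1/24)[1*(7)*conj(2) + 6*(-1)*conj(0) + 3*(-1)*conj(2) + 8*(1)*conj(-1) + 6*(-1)*conj(0)]
      = (1/24)[(14) + (0) + (-6) + (-8) + (0)] = 0/24 = 0
  <chi_rho, chi_4> = (1/24)[1*(7)*conj(3) + 6*(-1)*conj(1) + 3*(-1)*conj(-1) + 8*(1)*conj(0) + 6*(-1)*conj(-1)]
      = (1/24)[(21) + (-6) + (3) + (0) + (6)] = 24/24 = 1
  <chi_rho, chi_5> = (1/24)[1*(7)*conj(3) + 6*(-1)*conj(-1) + 3*(-1)*conj(-1) + 8*(1)*conj(0) + 6*(-1)*conj(1)]
      = (1/24)[(21) + (6) + (3) + (0) + (-6)] = 24/24 = 1
Dimension check: dim(rho) = sum (mult * dim) = 0*1 + 1*1 + 0*2 + 1*3 + 1*3 = 7 = chi_rho(e) = 7.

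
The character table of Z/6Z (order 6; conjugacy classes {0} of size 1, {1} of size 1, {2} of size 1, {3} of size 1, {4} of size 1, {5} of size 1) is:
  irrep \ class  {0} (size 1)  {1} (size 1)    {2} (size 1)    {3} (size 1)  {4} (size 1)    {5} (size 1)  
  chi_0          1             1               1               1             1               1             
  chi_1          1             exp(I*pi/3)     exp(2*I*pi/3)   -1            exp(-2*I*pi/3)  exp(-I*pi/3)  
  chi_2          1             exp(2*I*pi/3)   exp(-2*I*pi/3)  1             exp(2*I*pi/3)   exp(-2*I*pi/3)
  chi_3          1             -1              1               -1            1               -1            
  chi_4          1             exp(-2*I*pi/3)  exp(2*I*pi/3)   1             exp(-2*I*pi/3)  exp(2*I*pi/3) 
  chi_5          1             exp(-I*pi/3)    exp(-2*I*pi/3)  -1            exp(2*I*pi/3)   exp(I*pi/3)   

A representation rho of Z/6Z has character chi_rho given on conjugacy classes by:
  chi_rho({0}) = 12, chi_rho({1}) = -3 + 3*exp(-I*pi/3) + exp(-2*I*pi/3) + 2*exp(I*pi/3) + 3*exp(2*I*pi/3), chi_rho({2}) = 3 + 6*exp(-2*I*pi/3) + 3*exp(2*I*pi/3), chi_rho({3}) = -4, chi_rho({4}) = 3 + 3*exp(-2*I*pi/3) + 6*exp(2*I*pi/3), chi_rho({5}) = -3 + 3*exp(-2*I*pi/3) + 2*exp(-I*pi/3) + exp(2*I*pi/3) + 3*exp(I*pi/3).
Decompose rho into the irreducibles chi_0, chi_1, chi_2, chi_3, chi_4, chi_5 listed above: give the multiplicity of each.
Multiplicities: chi_0: 0, chi_1: 2, chi_2: 3, chi_3: 3, chi_4: 1, chi_5: 3.

Details: Use <chi_rho, chi> = (1/|G|) sum_C |C| * chi_rho(C) * conj(chi(C)) with |G| = 6 for each irreducible chi in the table:
  <chi_rho, chi_0> = (1/6)[1*(12)*conj(1) + 1*(-3 + 3*exp(-I*pi/3) + exp(-2*I*pi/3) + 2*exp(I*pi/3) + 3*exp(2*I*pi/3))*conj(1) + 1*(3 + 6*exp(-2*I*pi/3) + 3*exp(2*I*pi/3))*conj(1) + 1*(-4)*conj(1) + 1*(3 + 3*exp(-2*I*pi/3) + 6*exp(2*I*pi/3))*conj(1) + 1*(-3 + 3*exp(-2*I*pi/3) + 2*exp(-I*pi/3) + exp(2*I*pi/3) + 3*exp(I*pi/3))*conj(1)]
      = (1/6)[(12) + (-3 + 3*exp(-I*pi/3) + exp(-2*I*pi/3) + 2*exp(I*pi/3) + 3*exp(2*I*pi/3)) + (3 + 6*exp(-2*I*pi/3) + 3*exp(2*I*pi/3)) + (-4) + (3 + 3*exp(-2*I*pi/3) + 6*exp(2*I*pi/3)) + (-3 + 3*exp(-2*I*pi/3) + 2*exp(-I*pi/3) + exp(2*I*pi/3) + 3*exp(I*pi/3))] = 0/6 = 0
  <chi_rho, chi_1> = (1/6)[1*(12)*conj(1) + 1*(-3 + 3*exp(-I*pi/3) + exp(-2*I*pi/3) + 2*exp(I*pi/3) + 3*exp(2*I*pi/3))*conj(exp(I*pi/3)) + 1*(3 + 6*exp(-2*I*pi/3) + 3*exp(2*I*pi/3))*conj(exp(2*I*pi/3)) + 1*(-4)*conj(-1) + 1*(3 + 3*exp(-2*I*pi/3) + 6*exp(2*I*pi/3))*conj(exp(-2*I*pi/3)) + 1*(-3 + 3*exp(-2*I*pi/3) + 2*exp(-I*pi/3) + exp(2*I*pi/3) + 3*exp(I*pi/3))*conj(exp(-I*pi/3))]
      = (1/6)[(12) + (1 + 3*exp(-2*I*pi/3) - 3*exp(-I*pi/3) + 3*exp(I*pi/3)) + (3 + 3*exp(-2*I*pi/3) + 6*exp(2*I*pi/3)) + (4) + (3 + 6*exp(-2*I*pi/3) + 3*exp(2*I*pi/3)) + (1 - 3*exp(I*pi/3) + 3*exp(-I*pi/3) + 3*exp(2*I*pi/3))] = 12/6 = 2
  <chi_rho, chi_2> = (1/6)[1*(12)*conj(1) + 1*(-3 + 3*exp(-I*pi/3) + exp(-2*I*pi/3) + 2*exp(I*pi/3) + 3*exp(2*I*pi/3))*conj(exp(2*I*pi/3)) + 1*(3 + 6*exp(-2*I*pi/3) + 3*exp(2*I*pi/3))*conj(exp(-2*I*pi/3)) + 1*(-4)*conj(1) + 1*(3 + 3*exp(-2*I*pi/3) + 6*exp(2*I*pi/3))*conj(exp(2*I*pi/3)) + 1*(-3 + 3*exp(-2*I*pi/3) + 2*exp(-I*pi/3) + exp(2*I*pi/3) + 3*exp(I*pi/3))*conj(exp(-2*I*pi/3))]
      = (1/6)[(12) + (2*exp(-I*pi/3) + exp(2*I*pi/3) - 3*exp(-2*I*pi/3)) + (3) + (-4) + (3) + (-3*exp(2*I*pi/3) + exp(-2*I*pi/3) + 2*exp(I*pi/3))] = 18/6 = 3
  <chi_rho, chi_3> = (1/6)[1*(12)*conj(1) + 1*(-3 + 3*exp(-I*pi/3) + exp(-2*I*pi/3) + 2*exp(I*pi/3) + 3*exp(2*I*pi/3))*conj(-1) + 1*(3 + 6*exp(-2*I*pi/3) + 3*exp(2*I*pi/3))*conj(1) + 1*(-4)*conj(-1) + 1*(3 + 3*exp(-2*I*pi/3) + 6*exp(2*I*pi/3))*conj(1) + 1*(-3 + 3*exp(-2*I*pi/3) + 2*exp(-I*pi/3) + exp(2*I*pi/3) + 3*exp(I*pi/3))*conj(-1)]
      = (1/6)[(12) + (3 - 3*exp(2*I*pi/3) - 2*exp(I*pi/3) - exp(-2*I*pi/3) - 3*exp(-I*pi/3)) + (3 + 6*exp(-2*I*pi/3) + 3*exp(2*I*pi/3)) + (4) + (3 + 3*exp(-2*I*pi/3) + 6*exp(2*I*pi/3)) + (3 - 3*exp(I*pi/3) - exp(2*I*pi/3) - 2*exp(-I*pi/3) - 3*exp(-2*I*pi/3))] = 18/6 = 3
  <chi_rho, chi_4> = (1/6)[1*(12)*conj(1) + 1*(-3 + 3*exp(-I*pi/3) + exp(-2*I*pi/3) + 2*exp(I*pi/3) + 3*exp(2*I*pi/3))*conj(exp(-2*I*pi/3)) + 1*(3 + 6*exp(-2*I*pi/3) + 3*exp(2*I*pi/3))*conj(exp(2*I*pi/3)) + 1*(-4)*conj(1) + 1*(3 + 3*exp(-2*I*pi/3) + 6*exp(2*I*pi/3))*conj(exp(-2*I*pi/3)) + 1*(-3 + 3*exp(-2*I*pi/3) + 2*exp(-I*pi/3) + exp(2*I*pi/3) + 3*exp(I*pi/3))*conj(exp(2*I*pi/3))]
      = (1/6)[(12) + (-1 + 3*exp(-2*I*pi/3) - 3*exp(2*I*pi/3) + 3*exp(I*pi/3)) + (3 + 3*exp(-2*I*pi/3) + 6*exp(2*I*pi/3)) + (-4) + (3 + 6*exp(-2*I*pi/3) + 3*exp(2*I*pi/3)) + (-1 + 3*exp(-I*pi/3) + 3*exp(2*I*pi/3) - 3*exp(-2*I*pi/3))] = 6/6 = 1
  <chi_rho, chi_5> = (1/6)[1*(12)*conj(1) + 1*(-3 + 3*exp(-I*pi/3) + exp(-2*I*pi/3) + 2*exp(I*pi/3) + 3*exp(2*I*pi/3))*conj(exp(-I*pi/3)) + 1*(3 + 6*exp(-2*I*pi/3) + 3*exp(2*I*pi/3))*conj(exp(-2*I*pi/3)) + 1*(-4)*conj(-1) + 1*(3 + 3*exp(-2*I*pi/3) + 6*exp(2*I*pi/3))*conj(exp(2*I*pi/3)) + 1*(-3 + 3*exp(-2*I*pi/3) + 2*exp(-I*pi/3) + exp(2*I*pi/3) + 3*exp(I*pi/3))*conj(exp(I*pi/3))]
      = (1/6)[(12) + (-3*exp(I*pi/3) + exp(-I*pi/3) + 2*exp(2*I*pi/3)) + (3) + (4) + (3) + (2*exp(-2*I*pi/3) + exp(I*pi/3) - 3*exp(-I*pi/3))] = 18/6 = 3
(Exp terms are combined using exp(i*s)*conj(exp(i*t)) = exp(i*(s-t)), and sums of them are collapsed using the identity that for every m > 1 the m distinct m-th roots of unity sum to 0, e.g. 1 + exp(2*I*pi/3) + exp(-2*I*pi/3) = 0.)
Dimension check: dim(rho) = sum (mult * dim) = 0*1 + 2*1 + 3*1 + 3*1 + 1*1 + 3*1 = 12 = chi_rho(e) = 12.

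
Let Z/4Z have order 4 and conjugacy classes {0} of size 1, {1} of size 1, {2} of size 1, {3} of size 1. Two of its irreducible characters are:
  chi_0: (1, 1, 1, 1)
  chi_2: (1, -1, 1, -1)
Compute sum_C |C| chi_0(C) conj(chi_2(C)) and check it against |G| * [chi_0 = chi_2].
Sum = 0; so <chi_0, chi_2> = 0 (distinct irreducibles are orthogonal).

Reasoning: Compute term by term over conjugacy classes (|C| * chi_0(C) * conj(chi_2(C))):
  1*(1)*conj(1) + 1*(1)*conj(-1) + 1*(1)*conj(1) + 1*(1)*conj(-1)
  = (1) + (-1) + (1) + (-1)
  = 0.
(Exp terms are combined using exp(i*s)*conj(exp(i*t)) = exp(i*(s-t)), and sums of them are collapsed using the identity that for every m > 1 the m distinct m-th roots of unity sum to 0, e.g. 1 + exp(2*I*pi/3) + exp(-2*I*pi/3) = 0.)
Dividing by |G| = 4 gives 0/4 = 0, matching the row-orthogonality relation <chi_0, chi_2> = [chi_0 = chi_2].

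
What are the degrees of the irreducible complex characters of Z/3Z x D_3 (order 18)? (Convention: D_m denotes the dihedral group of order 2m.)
Dimensions: 1, 1, 1, 1, 1, 1, 2, 2, 2

Working: There are 9 irreducibles (= number of conjugacy classes). Their dimensions d_i satisfy sum d_i^2 = |G| = 18: 1 + 1 + 1 + 1 + 1 + 1 + 4 + 4 + 4 = 18. (For the product with Z/3Z: each of the 3 1-dim characters of Z/3Z tensors with each irrep of D_3, giving 3 copies of each D_3-dimension.)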